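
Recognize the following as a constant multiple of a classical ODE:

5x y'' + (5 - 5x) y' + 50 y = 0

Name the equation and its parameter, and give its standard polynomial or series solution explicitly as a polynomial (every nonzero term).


All three coefficients share the factor 5; dividing through by 5 gives  x y'' + (1 - x) y' + 10 y = 0.
This matches the Laguerre equation x y'' + (1 - x) y' + n y = 0 with n = 10; the polynomial solution is L_10(x).
With y = sum_k a_k x^k, matching x^k gives (k+1)k a_{k+1} + (k+1) a_{k+1} - k a_k + n a_k = 0, i.e. (k+1)^2 a_{k+1} = (k - n) a_k = (k - 10) a_k. The right side vanishes at k = 10, so the series terminates at degree 10.
Standard normalization L_n(0) = 1 gives a_0 = 1. Work upward with a_{k+1} = (k - 10) a_k / (k+1)^2:
  a_1 = (0 - 10)(1) / 1^2 = -10/1 = -10
  a_2 = (1 - 10)(-10) / 2^2 = 90/4 = 45/2
  a_3 = (2 - 10)(45/2) / 3^2 = -180/9 = -20
  a_4 = (3 - 10)(-20) / 4^2 = 140/16 = 35/4
  a_5 = (4 - 10)(35/4) / 5^2 = (-105/2)/25 = -21/10
  a_6 = (5 - 10)(-21/10) / 6^2 = (21/2)/36 = 7/24
  a_7 = (6 - 10)(7/24) / 7^2 = (-7/6)/49 = -1/42
  a_8 = (7 - 10)(-1/42) / 8^2 = (1/14)/64 = 1/896
  a_9 = (8 - 10)(1/896) / 9^2 = (-1/448)/81 = -1/36288
  a_10 = (9 - 10)(-1/36288) / 10^2 = (1/36288)/100 = 1/3628800
Hence L_10(x) = x^10/3628800 - x^9/36288 + x^8/896 - x^7/42 + 7 x^6/24 - 21 x^5/10 + 35 x^4/4 - 20 x^3 + 45 x^2/2 - 10 x + 1.

L_10(x); series = x^10/3628800 - x^9/36288 + x^8/896 - x^7/42 + 7 x^6/24 - 21 x^5/10 + 35 x^4/4 - 20 x^3 + 45 x^2/2 - 10 x + 1


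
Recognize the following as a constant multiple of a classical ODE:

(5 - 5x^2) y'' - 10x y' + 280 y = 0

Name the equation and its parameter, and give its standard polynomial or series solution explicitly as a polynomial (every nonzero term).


All three coefficients share the factor 5; dividing through by 5 gives  (1 - x^2) y'' - 2x y' + 56 y = 0.
This matches the Legendre equation (1 - x^2) y'' - 2x y' + n(n+1) y = 0 (note the -2x y' term) with n(n+1) = 56, so n = 7; the polynomial solution is P_7(x).
With y = sum_k a_k x^k, matching x^k gives (k+2)(k+1) a_{k+2} = [k(k+1) - n(n+1)] a_k = (k - 7)(k + 8) a_k. The right side vanishes at k = 7, so the series with the parity of 7 terminates at degree 7.
Standard normalization (P_n(1) = 1): leading coefficient (2n)!/(2^n (n!)^2) = 87178291200/(128*25401600) = 429/16, so a_7 = 429/16. Work downward with a_k = (k+1)(k+2) a_{k+2} / ((k - 7)(k + 8)):
  a_5 = (6)(7)(429/16) / ((5 - 7)(5 + 8)) = (9009/8)/(-26) = -693/16
  a_3 = (4)(5)(-693/16) / ((3 - 7)(3 + 8)) = (-3465/4)/(-44) = 315/16
  a_1 = (2)(3)(315/16) / ((1 - 7)(1 + 8)) = (945/8)/(-54) = -35/16
Hence P_7(x) = 429 x^7/16 - 693 x^5/16 + 315 x^3/16 - 35 x/16.

P_7(x); series = 429 x^7/16 - 693 x^5/16 + 315 x^3/16 - 35 x/16


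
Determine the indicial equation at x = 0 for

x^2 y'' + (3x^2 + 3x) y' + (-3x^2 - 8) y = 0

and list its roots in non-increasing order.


Divide by x^2 to reach normal form y'' + P_1(x) y' + P_2(x) y = 0 with P_1(x) = 3 + 3/x and P_2(x) = -3 - 8/x^2.
x = 0 is a singular point because the y'-coefficient 3 + 3/x has a pole at x = 0 and the y-coefficient -3 - 8/x^2 has a pole at x = 0.
It is a regular singular point because x P_1(x) = p(x) = 3x + 3 and x^2 P_2(x) = q(x) = -3x^2 - 8 are polynomials, hence analytic at x = 0.
p(0) = 3,  q(0) = -8.
Indicial equation: r(r-1) + p(0) r + q(0) = 0, i.e. r^2 + (p(0) - 1) r + q(0) = 0, i.e. r^2 + 2 r - 8 = 0.
Discriminant: (2)^2 - 4(-8) = 36, so r = (-2 ± 6)/2.
Solving: r_1 = 2, r_2 = -4.

indicial: r^2 + 2 r - 8 = 0; roots r_1 = 2, r_2 = -4


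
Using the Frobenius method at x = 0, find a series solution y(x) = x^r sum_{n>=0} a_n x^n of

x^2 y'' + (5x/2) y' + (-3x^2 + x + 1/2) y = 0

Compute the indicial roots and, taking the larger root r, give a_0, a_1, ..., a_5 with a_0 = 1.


Write in Frobenius form y'' + (p(x)/x) y' + (q(x)/x^2) y = 0:
  p(x) = 5/2,  q(x) = -3x^2 + x + 1/2.
Indicial equation: r(r-1) + (5/2) r + (1/2) = 0 -> roots r_1 = -1/2, r_2 = -1.
Take r = r_1 = -1/2. Let y(x) = x^r sum_{n>=0} a_n x^n with a_0 = 1.
Substitute y = x^r sum a_n x^n and match x^{r+n}. The recurrence is
  D(n) a_n + 1 a_{n-1} - 3 a_{n-2} = 0,  where D(n) = (r+n)(r+n-1) + (5/2)(r+n) + (1/2).
  a_n = [-1 a_{n-1} + 3 a_{n-2}] / D(n).
Since the indicial polynomial factors as (r - r_1)(r - r_2), D(n) = (r_1 + n - r_1)(r_1 + n - r_2) = n(n + 1/2).
Evaluating step by step (a_0 = 1):
  n = 1: D(1) = 1(1 + 1/2) = 3/2; numerator = -1(1) = -1; a_1 = (-1)/(3/2) = -2/3
  n = 2: D(2) = 2(2 + 1/2) = 5; numerator = -1(-2/3) + 3(1) = 11/3; a_2 = (11/3)/(5) = 11/15
  n = 3: D(3) = 3(3 + 1/2) = 21/2; numerator = -1(11/15) + 3(-2/3) = -41/15; a_3 = (-41/15)/(21/2) = -82/315
  n = 4: D(4) = 4(4 + 1/2) = 18; numerator = -1(-82/315) + 3(11/15) = 155/63; a_4 = (155/63)/(18) = 155/1134
  n = 5: D(5) = 5(5 + 1/2) = 55/2; numerator = -1(155/1134) + 3(-82/315) = -5203/5670; a_5 = (-5203/5670)/(55/2) = -473/14175

r = -1/2; a_0 = 1; a_1 = -2/3; a_2 = 11/15; a_3 = -82/315; a_4 = 155/1134; a_5 = -473/14175


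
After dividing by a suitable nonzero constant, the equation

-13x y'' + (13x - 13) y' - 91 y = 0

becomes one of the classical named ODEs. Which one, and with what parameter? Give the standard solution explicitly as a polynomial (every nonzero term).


All three coefficients share the factor -13; dividing through by -13 gives  x y'' + (1 - x) y' + 7 y = 0.
This matches the Laguerre equation x y'' + (1 - x) y' + n y = 0 with n = 7; the polynomial solution is L_7(x).
With y = sum_k a_k x^k, matching x^k gives (k+1)k a_{k+1} + (k+1) a_{k+1} - k a_k + n a_k = 0, i.e. (k+1)^2 a_{k+1} = (k - n) a_k = (k - 7) a_k. The right side vanishes at k = 7, so the series terminates at degree 7.
Standard normalization L_n(0) = 1 gives a_0 = 1. Work upward with a_{k+1} = (k - 7) a_k / (k+1)^2:
  a_1 = (0 - 7)(1) / 1^2 = -7/1 = -7
  a_2 = (1 - 7)(-7) / 2^2 = 42/4 = 21/2
  a_3 = (2 - 7)(21/2) / 3^2 = (-105/2)/9 = -35/6
  a_4 = (3 - 7)(-35/6) / 4^2 = (70/3)/16 = 35/24
  a_5 = (4 - 7)(35/24) / 5^2 = (-35/8)/25 = -7/40
  a_6 = (5 - 7)(-7/40) / 6^2 = (7/20)/36 = 7/720
  a_7 = (6 - 7)(7/720) / 7^2 = (-7/720)/49 = -1/5040
Hence L_7(x) = -x^7/5040 + 7 x^6/720 - 7 x^5/40 + 35 x^4/24 - 35 x^3/6 + 21 x^2/2 - 7 x + 1.

L_7(x); series = -x^7/5040 + 7 x^6/720 - 7 x^5/40 + 35 x^4/24 - 35 x^3/6 + 21 x^2/2 - 7 x + 1


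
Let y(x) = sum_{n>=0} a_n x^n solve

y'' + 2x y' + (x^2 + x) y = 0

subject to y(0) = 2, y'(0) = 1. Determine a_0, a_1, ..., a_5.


Ansatz: y(x) = sum_{n>=0} a_n x^n, so y'(x) = sum_{n>=1} n a_n x^(n-1) and y''(x) = sum_{n>=2} n(n-1) a_n x^(n-2).
Substitute into P(x) y'' + Q(x) y' + R(x) y = 0 with P(x) = 1, Q(x) = 2x, R(x) = x^2 + x, and match powers of x.
Initial conditions: a_0 = 2, a_1 = 1.
Setting the coefficient of each power of x to zero and solving order by order (substituting the coefficients already found):
  x^0: 2 a_2 = 0  ->  a_2 = 0
  x^1: 6 a_3 + 2 a_1 + a_0 = 0  ->  6 a_3 = -2 a_1 - a_0 = -4  ->  a_3 = -2/3
  x^2: 12 a_4 + 4 a_2 + a_1 + a_0 = 0  ->  12 a_4 = -4 a_2 - a_1 - a_0 = -3  ->  a_4 = -1/4
  x^3: 20 a_5 + 6 a_3 + a_2 + a_1 = 0  ->  20 a_5 = -6 a_3 - a_2 - a_1 = 3  ->  a_5 = 3/20
Truncated series: y(x) = 2 + x - (2/3) x^3 - (1/4) x^4 + (3/20) x^5 + O(x^6).

a_0 = 2; a_1 = 1; a_2 = 0; a_3 = -2/3; a_4 = -1/4; a_5 = 3/20


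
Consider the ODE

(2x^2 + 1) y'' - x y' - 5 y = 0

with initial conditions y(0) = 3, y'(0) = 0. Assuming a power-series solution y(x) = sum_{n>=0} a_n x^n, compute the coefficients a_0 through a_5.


Ansatz: y(x) = sum_{n>=0} a_n x^n, so y'(x) = sum_{n>=1} n a_n x^(n-1) and y''(x) = sum_{n>=2} n(n-1) a_n x^(n-2).
Substitute into P(x) y'' + Q(x) y' + R(x) y = 0 with P(x) = 2x^2 + 1, Q(x) = -x, R(x) = -5, and match powers of x.
Initial conditions: a_0 = 3, a_1 = 0.
Setting the coefficient of each power of x to zero and solving order by order (substituting the coefficients already found):
  x^0: 2 a_2 - 5 a_0 = 0  ->  2 a_2 = 5 a_0 = 15  ->  a_2 = 15/2
  x^1: 6 a_3 - 6 a_1 = 0  ->  6 a_3 = 6 a_1 = 0  ->  a_3 = 0
  x^2: 12 a_4 - 3 a_2 = 0  ->  12 a_4 = 3 a_2 = 45/2  ->  a_4 = 15/8
  x^3: 20 a_5 + 4 a_3 = 0  ->  20 a_5 = -4 a_3 = 0  ->  a_5 = 0
Truncated series: y(x) = 3 + (15/2) x^2 + (15/8) x^4 + O(x^6).

a_0 = 3; a_1 = 0; a_2 = 15/2; a_3 = 0; a_4 = 15/8; a_5 = 0


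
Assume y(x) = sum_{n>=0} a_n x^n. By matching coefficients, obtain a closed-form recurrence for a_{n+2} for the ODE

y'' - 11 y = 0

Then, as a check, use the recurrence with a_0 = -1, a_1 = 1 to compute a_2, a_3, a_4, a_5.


Substitute y = sum_n a_n x^n into y'' + (const) y = 0.
y''(x) = sum_{n>=0} (n+2)(n+1) a_{n+2} x^n.
The ODE becomes sum_n [(n+2)(n+1) a_{n+2} - 11 a_n] x^n = 0.
Setting each coefficient to zero gives the recurrence:
  (n+2)(n+1) a_{n+2} - 11 a_n = 0,
  a_{n+2} = 11 / ((n+1)(n+2)) a_n.

Check with a_0 = -1, a_1 = 1 (apply the recurrence for n = 0, 1, 2, 3): a_0 = -1, a_1 = 1, a_2 = -11/2, a_3 = 11/6, a_4 = -121/24, a_5 = 121/120.

a_{n+2} = 11/((n+1)(n+2)) * a_n; check: a_0 = -1, a_1 = 1, a_2 = -11/2, a_3 = 11/6, a_4 = -121/24, a_5 = 121/120


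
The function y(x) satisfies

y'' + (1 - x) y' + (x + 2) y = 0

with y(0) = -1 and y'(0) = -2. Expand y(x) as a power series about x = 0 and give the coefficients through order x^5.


Ansatz: y(x) = sum_{n>=0} a_n x^n, so y'(x) = sum_{n>=1} n a_n x^(n-1) and y''(x) = sum_{n>=2} n(n-1) a_n x^(n-2).
Substitute into P(x) y'' + Q(x) y' + R(x) y = 0 with P(x) = 1, Q(x) = 1 - x, R(x) = x + 2, and match powers of x.
Initial conditions: a_0 = -1, a_1 = -2.
Setting the coefficient of each power of x to zero and solving order by order (substituting the coefficients already found):
  x^0: 2 a_2 + a_1 + 2 a_0 = 0  ->  2 a_2 = -a_1 - 2 a_0 = 4  ->  a_2 = 2
  x^1: 6 a_3 + 2 a_2 + a_1 + a_0 = 0  ->  6 a_3 = -2 a_2 - a_1 - a_0 = -1  ->  a_3 = -1/6
  x^2: 12 a_4 + 3 a_3 + a_1 = 0  ->  12 a_4 = -3 a_3 - a_1 = 5/2  ->  a_4 = 5/24
  x^3: 20 a_5 + 4 a_4 - a_3 + a_2 = 0  ->  20 a_5 = -4 a_4 + a_3 - a_2 = -3  ->  a_5 = -3/20
Truncated series: y(x) = -1 - 2 x + 2 x^2 - (1/6) x^3 + (5/24) x^4 - (3/20) x^5 + O(x^6).

a_0 = -1; a_1 = -2; a_2 = 2; a_3 = -1/6; a_4 = 5/24; a_5 = -3/20


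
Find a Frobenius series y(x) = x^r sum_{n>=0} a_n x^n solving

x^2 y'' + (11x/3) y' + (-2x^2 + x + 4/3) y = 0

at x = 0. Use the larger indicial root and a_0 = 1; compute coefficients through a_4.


Write in Frobenius form y'' + (p(x)/x) y' + (q(x)/x^2) y = 0:
  p(x) = 11/3,  q(x) = -2x^2 + x + 4/3.
Indicial equation: r(r-1) + (11/3) r + (4/3) = 0 -> roots r_1 = -2/3, r_2 = -2.
Take r = r_1 = -2/3. Let y(x) = x^r sum_{n>=0} a_n x^n with a_0 = 1.
Substitute y = x^r sum a_n x^n and match x^{r+n}. The recurrence is
  D(n) a_n + 1 a_{n-1} - 2 a_{n-2} = 0,  where D(n) = (r+n)(r+n-1) + (11/3)(r+n) + (4/3).
  a_n = [-1 a_{n-1} + 2 a_{n-2}] / D(n).
Since the indicial polynomial factors as (r - r_1)(r - r_2), D(n) = (r_1 + n - r_1)(r_1 + n - r_2) = n(n + 4/3).
Evaluating step by step (a_0 = 1):
  n = 1: D(1) = 1(1 + 4/3) = 7/3; numerator = -1(1) = -1; a_1 = (-1)/(7/3) = -3/7
  n = 2: D(2) = 2(2 + 4/3) = 20/3; numerator = -1(-3/7) + 2(1) = 17/7; a_2 = (17/7)/(20/3) = 51/140
  n = 3: D(3) = 3(3 + 4/3) = 13; numerator = -1(51/140) + 2(-3/7) = -171/140; a_3 = (-171/140)/(13) = -171/1820
  n = 4: D(4) = 4(4 + 4/3) = 64/3; numerator = -1(-171/1820) + 2(51/140) = 1497/1820; a_4 = (1497/1820)/(64/3) = 4491/116480

r = -2/3; a_0 = 1; a_1 = -3/7; a_2 = 51/140; a_3 = -171/1820; a_4 = 4491/116480


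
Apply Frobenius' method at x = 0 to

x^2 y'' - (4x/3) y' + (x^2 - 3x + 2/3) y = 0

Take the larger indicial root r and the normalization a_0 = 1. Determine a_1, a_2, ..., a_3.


Write in Frobenius form y'' + (p(x)/x) y' + (q(x)/x^2) y = 0:
  p(x) = -4/3,  q(x) = x^2 - 3x + 2/3.
Indicial equation: r(r-1) + (-4/3) r + (2/3) = 0 -> roots r_1 = 2, r_2 = 1/3.
Take r = r_1 = 2. Let y(x) = x^r sum_{n>=0} a_n x^n with a_0 = 1.
Substitute y = x^r sum a_n x^n and match x^{r+n}. The recurrence is
  D(n) a_n - 3 a_{n-1} + 1 a_{n-2} = 0,  where D(n) = (r+n)(r+n-1) + (-4/3)(r+n) + (2/3).
  a_n = [3 a_{n-1} - 1 a_{n-2}] / D(n).
Since the indicial polynomial factors as (r - r_1)(r - r_2), D(n) = (r_1 + n - r_1)(r_1 + n - r_2) = n(n + 5/3).
Evaluating step by step (a_0 = 1):
  n = 1: D(1) = 1(1 + 5/3) = 8/3; numerator = 3(1) = 3; a_1 = (3)/(8/3) = 9/8
  n = 2: D(2) = 2(2 + 5/3) = 22/3; numerator = 3(9/8) - 1(1) = 19/8; a_2 = (19/8)/(22/3) = 57/176
  n = 3: D(3) = 3(3 + 5/3) = 14; numerator = 3(57/176) - 1(9/8) = -27/176; a_3 = (-27/176)/(14) = -27/2464

r = 2; a_0 = 1; a_1 = 9/8; a_2 = 57/176; a_3 = -27/2464


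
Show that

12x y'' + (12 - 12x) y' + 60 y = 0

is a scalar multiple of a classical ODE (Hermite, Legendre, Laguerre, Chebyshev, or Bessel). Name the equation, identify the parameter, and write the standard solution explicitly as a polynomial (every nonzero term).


All three coefficients share the factor 12; dividing through by 12 gives  x y'' + (1 - x) y' + 5 y = 0.
This matches the Laguerre equation x y'' + (1 - x) y' + n y = 0 with n = 5; the polynomial solution is L_5(x).
With y = sum_k a_k x^k, matching x^k gives (k+1)k a_{k+1} + (k+1) a_{k+1} - k a_k + n a_k = 0, i.e. (k+1)^2 a_{k+1} = (k - n) a_k = (k - 5) a_k. The right side vanishes at k = 5, so the series terminates at degree 5.
Standard normalization L_n(0) = 1 gives a_0 = 1. Work upward with a_{k+1} = (k - 5) a_k / (k+1)^2:
  a_1 = (0 - 5)(1) / 1^2 = -5/1 = -5
  a_2 = (1 - 5)(-5) / 2^2 = 20/4 = 5
  a_3 = (2 - 5)(5) / 3^2 = -15/9 = -5/3
  a_4 = (3 - 5)(-5/3) / 4^2 = (10/3)/16 = 5/24
  a_5 = (4 - 5)(5/24) / 5^2 = (-5/24)/25 = -1/120
Hence L_5(x) = -x^5/120 + 5 x^4/24 - 5 x^3/3 + 5 x^2 - 5 x + 1.

L_5(x); series = -x^5/120 + 5 x^4/24 - 5 x^3/3 + 5 x^2 - 5 x + 1


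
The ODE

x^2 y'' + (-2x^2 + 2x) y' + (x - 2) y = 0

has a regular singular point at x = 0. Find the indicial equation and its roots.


Divide by x^2 to reach normal form y'' + P_1(x) y' + P_2(x) y = 0 with P_1(x) = -2 + 2/x and P_2(x) = 1/x - 2/x^2.
x = 0 is a singular point because the y'-coefficient -2 + 2/x has a pole at x = 0 and the y-coefficient 1/x - 2/x^2 has a pole at x = 0.
It is a regular singular point because x P_1(x) = p(x) = 2 - 2x and x^2 P_2(x) = q(x) = x - 2 are polynomials, hence analytic at x = 0.
p(0) = 2,  q(0) = -2.
Indicial equation: r(r-1) + p(0) r + q(0) = 0, i.e. r^2 + (p(0) - 1) r + q(0) = 0, i.e. r^2 + 1 r - 2 = 0.
Discriminant: (1)^2 - 4(-2) = 9, so r = (-1 ± 3)/2.
Solving: r_1 = 1, r_2 = -2.

indicial: r^2 + 1 r - 2 = 0; roots r_1 = 1, r_2 = -2


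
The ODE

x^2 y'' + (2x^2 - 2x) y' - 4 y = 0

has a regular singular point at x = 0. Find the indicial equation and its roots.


Divide by x^2 to reach normal form y'' + P_1(x) y' + P_2(x) y = 0 with P_1(x) = 2 - 2/x and P_2(x) = -4/x^2.
x = 0 is a singular point because the y'-coefficient 2 - 2/x has a pole at x = 0 and the y-coefficient -4/x^2 has a pole at x = 0.
It is a regular singular point because x P_1(x) = p(x) = 2x - 2 and x^2 P_2(x) = q(x) = -4 are polynomials, hence analytic at x = 0.
p(0) = -2,  q(0) = -4.
Indicial equation: r(r-1) + p(0) r + q(0) = 0, i.e. r^2 + (p(0) - 1) r + q(0) = 0, i.e. r^2 - 3 r - 4 = 0.
Discriminant: (-3)^2 - 4(-4) = 25, so r = (3 ± 5)/2.
Solving: r_1 = 4, r_2 = -1.

indicial: r^2 - 3 r - 4 = 0; roots r_1 = 4, r_2 = -1


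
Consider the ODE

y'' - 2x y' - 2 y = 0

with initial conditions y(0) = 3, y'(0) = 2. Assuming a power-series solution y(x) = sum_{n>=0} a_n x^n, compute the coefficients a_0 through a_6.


Ansatz: y(x) = sum_{n>=0} a_n x^n, so y'(x) = sum_{n>=1} n a_n x^(n-1) and y''(x) = sum_{n>=2} n(n-1) a_n x^(n-2).
Substitute into P(x) y'' + Q(x) y' + R(x) y = 0 with P(x) = 1, Q(x) = -2x, R(x) = -2, and match powers of x.
Initial conditions: a_0 = 3, a_1 = 2.
Setting the coefficient of each power of x to zero and solving order by order (substituting the coefficients already found):
  x^0: 2 a_2 - 2 a_0 = 0  ->  2 a_2 = 2 a_0 = 6  ->  a_2 = 3
  x^1: 6 a_3 - 4 a_1 = 0  ->  6 a_3 = 4 a_1 = 8  ->  a_3 = 4/3
  x^2: 12 a_4 - 6 a_2 = 0  ->  12 a_4 = 6 a_2 = 18  ->  a_4 = 3/2
  x^3: 20 a_5 - 8 a_3 = 0  ->  20 a_5 = 8 a_3 = 32/3  ->  a_5 = 8/15
  x^4: 30 a_6 - 10 a_4 = 0  ->  30 a_6 = 10 a_4 = 15  ->  a_6 = 1/2
Truncated series: y(x) = 3 + 2 x + 3 x^2 + (4/3) x^3 + (3/2) x^4 + (8/15) x^5 + (1/2) x^6 + O(x^7).

a_0 = 3; a_1 = 2; a_2 = 3; a_3 = 4/3; a_4 = 3/2; a_5 = 8/15; a_6 = 1/2


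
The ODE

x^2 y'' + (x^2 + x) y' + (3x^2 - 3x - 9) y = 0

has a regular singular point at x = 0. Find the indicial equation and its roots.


Divide by x^2 to reach normal form y'' + P_1(x) y' + P_2(x) y = 0 with P_1(x) = 1 + 1/x and P_2(x) = 3 - 3/x - 9/x^2.
x = 0 is a singular point because the y'-coefficient 1 + 1/x has a pole at x = 0 and the y-coefficient 3 - 3/x - 9/x^2 has a pole at x = 0.
It is a regular singular point because x P_1(x) = p(x) = x + 1 and x^2 P_2(x) = q(x) = 3x^2 - 3x - 9 are polynomials, hence analytic at x = 0.
p(0) = 1,  q(0) = -9.
Indicial equation: r(r-1) + p(0) r + q(0) = 0, i.e. r^2 + (p(0) - 1) r + q(0) = 0, i.e. r^2 - 9 = 0.
Discriminant: (0)^2 - 4(-9) = 36, so r = (0 ± 6)/2.
Solving: r_1 = 3, r_2 = -3.

indicial: r^2 - 9 = 0; roots r_1 = 3, r_2 = -3


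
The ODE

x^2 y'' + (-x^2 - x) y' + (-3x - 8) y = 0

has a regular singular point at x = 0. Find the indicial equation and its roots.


Divide by x^2 to reach normal form y'' + P_1(x) y' + P_2(x) y = 0 with P_1(x) = -1 - 1/x and P_2(x) = -3/x - 8/x^2.
x = 0 is a singular point because the y'-coefficient -1 - 1/x has a pole at x = 0 and the y-coefficient -3/x - 8/x^2 has a pole at x = 0.
It is a regular singular point because x P_1(x) = p(x) = -x - 1 and x^2 P_2(x) = q(x) = -3x - 8 are polynomials, hence analytic at x = 0.
p(0) = -1,  q(0) = -8.
Indicial equation: r(r-1) + p(0) r + q(0) = 0, i.e. r^2 + (p(0) - 1) r + q(0) = 0, i.e. r^2 - 2 r - 8 = 0.
Discriminant: (-2)^2 - 4(-8) = 36, so r = (2 ± 6)/2.
Solving: r_1 = 4, r_2 = -2.

indicial: r^2 - 2 r - 8 = 0; roots r_1 = 4, r_2 = -2


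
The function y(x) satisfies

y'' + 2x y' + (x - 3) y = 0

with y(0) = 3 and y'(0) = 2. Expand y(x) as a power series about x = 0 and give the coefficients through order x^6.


Ansatz: y(x) = sum_{n>=0} a_n x^n, so y'(x) = sum_{n>=1} n a_n x^(n-1) and y''(x) = sum_{n>=2} n(n-1) a_n x^(n-2).
Substitute into P(x) y'' + Q(x) y' + R(x) y = 0 with P(x) = 1, Q(x) = 2x, R(x) = x - 3, and match powers of x.
Initial conditions: a_0 = 3, a_1 = 2.
Setting the coefficient of each power of x to zero and solving order by order (substituting the coefficients already found):
  x^0: 2 a_2 - 3 a_0 = 0  ->  2 a_2 = 3 a_0 = 9  ->  a_2 = 9/2
  x^1: 6 a_3 - a_1 + a_0 = 0  ->  6 a_3 = a_1 - a_0 = -1  ->  a_3 = -1/6
  x^2: 12 a_4 + a_2 + a_1 = 0  ->  12 a_4 = -a_2 - a_1 = -13/2  ->  a_4 = -13/24
  x^3: 20 a_5 + 3 a_3 + a_2 = 0  ->  20 a_5 = -3 a_3 - a_2 = -4  ->  a_5 = -1/5
  x^4: 30 a_6 + 5 a_4 + a_3 = 0  ->  30 a_6 = -5 a_4 - a_3 = 23/8  ->  a_6 = 23/240
Truncated series: y(x) = 3 + 2 x + (9/2) x^2 - (1/6) x^3 - (13/24) x^4 - (1/5) x^5 + (23/240) x^6 + O(x^7).

a_0 = 3; a_1 = 2; a_2 = 9/2; a_3 = -1/6; a_4 = -13/24; a_5 = -1/5; a_6 = 23/240


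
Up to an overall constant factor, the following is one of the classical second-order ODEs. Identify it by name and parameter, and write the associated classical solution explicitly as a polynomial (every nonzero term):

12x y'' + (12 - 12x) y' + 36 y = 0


All three coefficients share the factor 12; dividing through by 12 gives  x y'' + (1 - x) y' + 3 y = 0.
This matches the Laguerre equation x y'' + (1 - x) y' + n y = 0 with n = 3; the polynomial solution is L_3(x).
With y = sum_k a_k x^k, matching x^k gives (k+1)k a_{k+1} + (k+1) a_{k+1} - k a_k + n a_k = 0, i.e. (k+1)^2 a_{k+1} = (k - n) a_k = (k - 3) a_k. The right side vanishes at k = 3, so the series terminates at degree 3.
Standard normalization L_n(0) = 1 gives a_0 = 1. Work upward with a_{k+1} = (k - 3) a_k / (k+1)^2:
  a_1 = (0 - 3)(1) / 1^2 = -3/1 = -3
  a_2 = (1 - 3)(-3) / 2^2 = 6/4 = 3/2
  a_3 = (2 - 3)(3/2) / 3^2 = (-3/2)/9 = -1/6
Hence L_3(x) = -x^3/6 + 3 x^2/2 - 3 x + 1.

L_3(x); series = -x^3/6 + 3 x^2/2 - 3 x + 1


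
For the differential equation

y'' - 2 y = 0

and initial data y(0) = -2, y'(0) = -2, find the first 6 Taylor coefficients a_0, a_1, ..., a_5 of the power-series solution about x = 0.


Ansatz: y(x) = sum_{n>=0} a_n x^n, so y'(x) = sum_{n>=1} n a_n x^(n-1) and y''(x) = sum_{n>=2} n(n-1) a_n x^(n-2).
Substitute into P(x) y'' + Q(x) y' + R(x) y = 0 with P(x) = 1, Q(x) = 0, R(x) = -2, and match powers of x.
Initial conditions: a_0 = -2, a_1 = -2.
Setting the coefficient of each power of x to zero and solving order by order (substituting the coefficients already found):
  x^0: 2 a_2 - 2 a_0 = 0  ->  2 a_2 = 2 a_0 = -4  ->  a_2 = -2
  x^1: 6 a_3 - 2 a_1 = 0  ->  6 a_3 = 2 a_1 = -4  ->  a_3 = -2/3
  x^2: 12 a_4 - 2 a_2 = 0  ->  12 a_4 = 2 a_2 = -4  ->  a_4 = -1/3
  x^3: 20 a_5 - 2 a_3 = 0  ->  20 a_5 = 2 a_3 = -4/3  ->  a_5 = -1/15
Truncated series: y(x) = -2 - 2 x - 2 x^2 - (2/3) x^3 - (1/3) x^4 - (1/15) x^5 + O(x^6).

a_0 = -2; a_1 = -2; a_2 = -2; a_3 = -2/3; a_4 = -1/3; a_5 = -1/15


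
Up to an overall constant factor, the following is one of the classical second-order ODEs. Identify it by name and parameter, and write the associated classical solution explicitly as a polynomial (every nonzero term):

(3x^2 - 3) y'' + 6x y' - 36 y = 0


All three coefficients share the factor -3; dividing through by -3 gives  (1 - x^2) y'' - 2x y' + 12 y = 0.
This matches the Legendre equation (1 - x^2) y'' - 2x y' + n(n+1) y = 0 (note the -2x y' term) with n(n+1) = 12, so n = 3; the polynomial solution is P_3(x).
With y = sum_k a_k x^k, matching x^k gives (k+2)(k+1) a_{k+2} = [k(k+1) - n(n+1)] a_k = (k - 3)(k + 4) a_k. The right side vanishes at k = 3, so the series with the parity of 3 terminates at degree 3.
Standard normalization (P_n(1) = 1): leading coefficient (2n)!/(2^n (n!)^2) = 720/(8*36) = 5/2, so a_3 = 5/2. Work downward with a_k = (k+1)(k+2) a_{k+2} / ((k - 3)(k + 4)):
  a_1 = (2)(3)(5/2) / ((1 - 3)(1 + 4)) = 15/(-10) = -3/2
Hence P_3(x) = 5 x^3/2 - 3 x/2.

P_3(x); series = 5 x^3/2 - 3 x/2


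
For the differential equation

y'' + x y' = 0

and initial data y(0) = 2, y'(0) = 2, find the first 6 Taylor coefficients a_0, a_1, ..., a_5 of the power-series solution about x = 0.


Ansatz: y(x) = sum_{n>=0} a_n x^n, so y'(x) = sum_{n>=1} n a_n x^(n-1) and y''(x) = sum_{n>=2} n(n-1) a_n x^(n-2).
Substitute into P(x) y'' + Q(x) y' + R(x) y = 0 with P(x) = 1, Q(x) = x, R(x) = 0, and match powers of x.
Initial conditions: a_0 = 2, a_1 = 2.
Setting the coefficient of each power of x to zero and solving order by order (substituting the coefficients already found):
  x^0: 2 a_2 = 0  ->  a_2 = 0
  x^1: 6 a_3 + a_1 = 0  ->  6 a_3 = -a_1 = -2  ->  a_3 = -1/3
  x^2: 12 a_4 + 2 a_2 = 0  ->  12 a_4 = -2 a_2 = 0  ->  a_4 = 0
  x^3: 20 a_5 + 3 a_3 = 0  ->  20 a_5 = -3 a_3 = 1  ->  a_5 = 1/20
Truncated series: y(x) = 2 + 2 x - (1/3) x^3 + (1/20) x^5 + O(x^6).

a_0 = 2; a_1 = 2; a_2 = 0; a_3 = -1/3; a_4 = 0; a_5 = 1/20


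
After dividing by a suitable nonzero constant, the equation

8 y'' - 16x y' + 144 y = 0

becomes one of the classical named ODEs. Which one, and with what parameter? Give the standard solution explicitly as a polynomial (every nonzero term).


All three coefficients share the factor 8; dividing through by 8 gives  y'' - 2x y' + 18 y = 0.
This matches the Hermite equation y'' - 2x y' + 2n y = 0 with 2n = 18, so n = 9; the polynomial solution is H_9(x).
With y = sum_k a_k x^k, matching x^k gives (k+2)(k+1) a_{k+2} = 2(k - n) a_k = 2(k - 9) a_k. The right side vanishes at k = 9, so the series with the parity of 9 terminates at degree 9.
Standard normalization: leading coefficient of H_n is 2^n, so a_9 = 2^9 = 512. Work downward with a_k = (k+1)(k+2) a_{k+2} / (2(k - n)):
  a_7 = (8)(9)(512) / (2(7 - 9)) = 36864/(-4) = -9216
  a_5 = (6)(7)(-9216) / (2(5 - 9)) = -387072/(-8) = 48384
  a_3 = (4)(5)(48384) / (2(3 - 9)) = 967680/(-12) = -80640
  a_1 = (2)(3)(-80640) / (2(1 - 9)) = -483840/(-16) = 30240
Hence H_9(x) = 512 x^9 - 9216 x^7 + 48384 x^5 - 80640 x^3 + 30240 x.

H_9(x); series = 512 x^9 - 9216 x^7 + 48384 x^5 - 80640 x^3 + 30240 x


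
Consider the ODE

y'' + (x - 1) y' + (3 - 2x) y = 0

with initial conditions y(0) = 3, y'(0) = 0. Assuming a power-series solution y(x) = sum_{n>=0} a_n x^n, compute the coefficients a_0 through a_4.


Ansatz: y(x) = sum_{n>=0} a_n x^n, so y'(x) = sum_{n>=1} n a_n x^(n-1) and y''(x) = sum_{n>=2} n(n-1) a_n x^(n-2).
Substitute into P(x) y'' + Q(x) y' + R(x) y = 0 with P(x) = 1, Q(x) = x - 1, R(x) = 3 - 2x, and match powers of x.
Initial conditions: a_0 = 3, a_1 = 0.
Setting the coefficient of each power of x to zero and solving order by order (substituting the coefficients already found):
  x^0: 2 a_2 - a_1 + 3 a_0 = 0  ->  2 a_2 = a_1 - 3 a_0 = -9  ->  a_2 = -9/2
  x^1: 6 a_3 - 2 a_2 + 4 a_1 - 2 a_0 = 0  ->  6 a_3 = 2 a_2 - 4 a_1 + 2 a_0 = -3  ->  a_3 = -1/2
  x^2: 12 a_4 - 3 a_3 + 5 a_2 - 2 a_1 = 0  ->  12 a_4 = 3 a_3 - 5 a_2 + 2 a_1 = 21  ->  a_4 = 7/4
Truncated series: y(x) = 3 - (9/2) x^2 - (1/2) x^3 + (7/4) x^4 + O(x^5).

a_0 = 3; a_1 = 0; a_2 = -9/2; a_3 = -1/2; a_4 = 7/4


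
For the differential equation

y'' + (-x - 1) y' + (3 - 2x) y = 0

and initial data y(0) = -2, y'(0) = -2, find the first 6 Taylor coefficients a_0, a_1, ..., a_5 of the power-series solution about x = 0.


Ansatz: y(x) = sum_{n>=0} a_n x^n, so y'(x) = sum_{n>=1} n a_n x^(n-1) and y''(x) = sum_{n>=2} n(n-1) a_n x^(n-2).
Substitute into P(x) y'' + Q(x) y' + R(x) y = 0 with P(x) = 1, Q(x) = -x - 1, R(x) = 3 - 2x, and match powers of x.
Initial conditions: a_0 = -2, a_1 = -2.
Setting the coefficient of each power of x to zero and solving order by order (substituting the coefficients already found):
  x^0: 2 a_2 - a_1 + 3 a_0 = 0  ->  2 a_2 = a_1 - 3 a_0 = 4  ->  a_2 = 2
  x^1: 6 a_3 - 2 a_2 + 2 a_1 - 2 a_0 = 0  ->  6 a_3 = 2 a_2 - 2 a_1 + 2 a_0 = 4  ->  a_3 = 2/3
  x^2: 12 a_4 - 3 a_3 + a_2 - 2 a_1 = 0  ->  12 a_4 = 3 a_3 - a_2 + 2 a_1 = -4  ->  a_4 = -1/3
  x^3: 20 a_5 - 4 a_4 - 2 a_2 = 0  ->  20 a_5 = 4 a_4 + 2 a_2 = 8/3  ->  a_5 = 2/15
Truncated series: y(x) = -2 - 2 x + 2 x^2 + (2/3) x^3 - (1/3) x^4 + (2/15) x^5 + O(x^6).

a_0 = -2; a_1 = -2; a_2 = 2; a_3 = 2/3; a_4 = -1/3; a_5 = 2/15


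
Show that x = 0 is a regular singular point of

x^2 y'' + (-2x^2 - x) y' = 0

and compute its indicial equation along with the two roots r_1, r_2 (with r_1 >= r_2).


Divide by x^2 to reach normal form y'' + P_1(x) y' + P_2(x) y = 0 with P_1(x) = -2 - 1/x and P_2(x) = 0.
x = 0 is a singular point because the y'-coefficient -2 - 1/x has a pole at x = 0.
It is a regular singular point because x P_1(x) = p(x) = -2x - 1 and x^2 P_2(x) = q(x) = 0 are polynomials, hence analytic at x = 0.
p(0) = -1,  q(0) = 0.
Indicial equation: r(r-1) + p(0) r + q(0) = 0, i.e. r^2 + (p(0) - 1) r + q(0) = 0, i.e. r^2 - 2 r = 0.
Discriminant: (-2)^2 - 4(0) = 4, so r = (2 ± 2)/2.
Solving: r_1 = 2, r_2 = 0.

indicial: r^2 - 2 r = 0; roots r_1 = 2, r_2 = 0


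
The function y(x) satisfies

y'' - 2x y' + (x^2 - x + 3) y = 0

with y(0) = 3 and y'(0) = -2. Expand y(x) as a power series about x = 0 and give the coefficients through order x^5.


Ansatz: y(x) = sum_{n>=0} a_n x^n, so y'(x) = sum_{n>=1} n a_n x^(n-1) and y''(x) = sum_{n>=2} n(n-1) a_n x^(n-2).
Substitute into P(x) y'' + Q(x) y' + R(x) y = 0 with P(x) = 1, Q(x) = -2x, R(x) = x^2 - x + 3, and match powers of x.
Initial conditions: a_0 = 3, a_1 = -2.
Setting the coefficient of each power of x to zero and solving order by order (substituting the coefficients already found):
  x^0: 2 a_2 + 3 a_0 = 0  ->  2 a_2 = -3 a_0 = -9  ->  a_2 = -9/2
  x^1: 6 a_3 + a_1 - a_0 = 0  ->  6 a_3 = -a_1 + a_0 = 5  ->  a_3 = 5/6
  x^2: 12 a_4 - a_2 - a_1 + a_0 = 0  ->  12 a_4 = a_2 + a_1 - a_0 = -19/2  ->  a_4 = -19/24
  x^3: 20 a_5 - 3 a_3 - a_2 + a_1 = 0  ->  20 a_5 = 3 a_3 + a_2 - a_1 = 0  ->  a_5 = 0
Truncated series: y(x) = 3 - 2 x - (9/2) x^2 + (5/6) x^3 - (19/24) x^4 + O(x^6).

a_0 = 3; a_1 = -2; a_2 = -9/2; a_3 = 5/6; a_4 = -19/24; a_5 = 0


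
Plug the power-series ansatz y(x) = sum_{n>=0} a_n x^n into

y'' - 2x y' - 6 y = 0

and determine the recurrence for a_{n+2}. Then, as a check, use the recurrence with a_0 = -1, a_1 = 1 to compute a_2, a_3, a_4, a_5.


Substitute y = sum_n a_n x^n.
y''(x) has coefficient (n+2)(n+1) a_{n+2} at x^n;
-2 x y'(x) has coefficient -2 n a_n at x^n (shift);
-6 y(x) has coefficient -6 a_n at x^n.
Matching x^n: (n+2)(n+1) a_{n+2} + (-2n - 6) a_n = 0.
Thus a_{n+2} = (2n + 6) / ((n+1)(n+2)) * a_n.

Check with a_0 = -1, a_1 = 1 (apply the recurrence for n = 0, 1, 2, 3): a_0 = -1, a_1 = 1, a_2 = -3, a_3 = 4/3, a_4 = -5/2, a_5 = 4/5.

a_(n+2) = (2n + 6) / ((n+1)(n+2)) * a_n; check: a_0 = -1, a_1 = 1, a_2 = -3, a_3 = 4/3, a_4 = -5/2, a_5 = 4/5


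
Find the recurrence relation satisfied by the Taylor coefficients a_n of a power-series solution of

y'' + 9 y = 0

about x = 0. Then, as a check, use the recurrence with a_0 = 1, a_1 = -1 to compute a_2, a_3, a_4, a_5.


Substitute y = sum_n a_n x^n into y'' + (const) y = 0.
y''(x) = sum_{n>=0} (n+2)(n+1) a_{n+2} x^n.
The ODE becomes sum_n [(n+2)(n+1) a_{n+2} + 9 a_n] x^n = 0.
Setting each coefficient to zero gives the recurrence:
  (n+2)(n+1) a_{n+2} + 9 a_n = 0,
  a_{n+2} = -9 / ((n+1)(n+2)) a_n.

Check with a_0 = 1, a_1 = -1 (apply the recurrence for n = 0, 1, 2, 3): a_0 = 1, a_1 = -1, a_2 = -9/2, a_3 = 3/2, a_4 = 27/8, a_5 = -27/40.

a_{n+2} = -9/((n+1)(n+2)) * a_n; check: a_0 = 1, a_1 = -1, a_2 = -9/2, a_3 = 3/2, a_4 = 27/8, a_5 = -27/40


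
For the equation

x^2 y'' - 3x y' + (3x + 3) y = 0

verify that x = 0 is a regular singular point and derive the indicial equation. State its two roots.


Divide by x^2 to reach normal form y'' + P_1(x) y' + P_2(x) y = 0 with P_1(x) = -3/x and P_2(x) = 3/x + 3/x^2.
x = 0 is a singular point because the y'-coefficient -3/x has a pole at x = 0 and the y-coefficient 3/x + 3/x^2 has a pole at x = 0.
It is a regular singular point because x P_1(x) = p(x) = -3 and x^2 P_2(x) = q(x) = 3x + 3 are polynomials, hence analytic at x = 0.
p(0) = -3,  q(0) = 3.
Indicial equation: r(r-1) + p(0) r + q(0) = 0, i.e. r^2 + (p(0) - 1) r + q(0) = 0, i.e. r^2 - 4 r + 3 = 0.
Discriminant: (-4)^2 - 4(3) = 4, so r = (4 ± 2)/2.
Solving: r_1 = 3, r_2 = 1.

indicial: r^2 - 4 r + 3 = 0; roots r_1 = 3, r_2 = 1


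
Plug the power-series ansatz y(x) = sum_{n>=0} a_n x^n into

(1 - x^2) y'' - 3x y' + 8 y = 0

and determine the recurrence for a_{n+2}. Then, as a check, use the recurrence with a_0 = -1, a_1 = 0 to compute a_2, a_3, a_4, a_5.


Substitute y = sum_n a_n x^n.
(1 - 1 x^2) y'' contributes (n+2)(n+1) a_{n+2} - n(n-1) a_n at x^n.
-3 x y'(x) contributes -3 n a_n at x^n.
8 y(x) contributes 8 a_n at x^n.
Matching x^n: (n+2)(n+1) a_{n+2} + (-n(n-1) - 3 n + 8) a_n = 0.
Thus a_{n+2} = (n(n-1) + 3 n - 8) / ((n+1)(n+2)) * a_n.

Check with a_0 = -1, a_1 = 0 (apply the recurrence for n = 0, 1, 2, 3): a_0 = -1, a_1 = 0, a_2 = 4, a_3 = 0, a_4 = 0, a_5 = 0.

a_(n+2) = (n(n-1) + 3 n - 8) / ((n+1)(n+2)) * a_n; check: a_0 = -1, a_1 = 0, a_2 = 4, a_3 = 0, a_4 = 0, a_5 = 0


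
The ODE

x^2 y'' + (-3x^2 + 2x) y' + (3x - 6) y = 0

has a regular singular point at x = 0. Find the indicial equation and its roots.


Divide by x^2 to reach normal form y'' + P_1(x) y' + P_2(x) y = 0 with P_1(x) = -3 + 2/x and P_2(x) = 3/x - 6/x^2.
x = 0 is a singular point because the y'-coefficient -3 + 2/x has a pole at x = 0 and the y-coefficient 3/x - 6/x^2 has a pole at x = 0.
It is a regular singular point because x P_1(x) = p(x) = 2 - 3x and x^2 P_2(x) = q(x) = 3x - 6 are polynomials, hence analytic at x = 0.
p(0) = 2,  q(0) = -6.
Indicial equation: r(r-1) + p(0) r + q(0) = 0, i.e. r^2 + (p(0) - 1) r + q(0) = 0, i.e. r^2 + 1 r - 6 = 0.
Discriminant: (1)^2 - 4(-6) = 25, so r = (-1 ± 5)/2.
Solving: r_1 = 2, r_2 = -3.

indicial: r^2 + 1 r - 6 = 0; roots r_1 = 2, r_2 = -3


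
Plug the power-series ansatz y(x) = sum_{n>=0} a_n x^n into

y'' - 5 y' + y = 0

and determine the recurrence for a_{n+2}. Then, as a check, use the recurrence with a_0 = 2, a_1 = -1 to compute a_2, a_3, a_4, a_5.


Substitute y = sum_n a_n x^n.
y''(x) has coefficient (n+2)(n+1) a_{n+2} at x^n;
-5 y'(x) has coefficient -5 (n+1) a_{n+1} at x^n;
y(x) has coefficient 1 a_n at x^n.
Matching x^n: (n+2)(n+1) a_{n+2} - 5 (n+1) a_{n+1} + 1 a_n = 0.
Thus a_{n+2} = [5 (n+1) a_{n+1} - 1 a_n] / ((n+1)(n+2)).

Check with a_0 = 2, a_1 = -1 (apply the recurrence for n = 0, 1, 2, 3): a_0 = 2, a_1 = -1, a_2 = -7/2, a_3 = -17/3, a_4 = -163/24, a_5 = -781/120.

a_(n+2) = [5 (n+1) a_(n+1) - 1 a_n] / ((n+1)(n+2)); check: a_0 = 2, a_1 = -1, a_2 = -7/2, a_3 = -17/3, a_4 = -163/24, a_5 = -781/120


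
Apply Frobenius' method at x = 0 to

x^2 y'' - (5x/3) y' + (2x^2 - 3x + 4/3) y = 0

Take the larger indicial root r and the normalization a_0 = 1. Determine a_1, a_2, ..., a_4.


Write in Frobenius form y'' + (p(x)/x) y' + (q(x)/x^2) y = 0:
  p(x) = -5/3,  q(x) = 2x^2 - 3x + 4/3.
Indicial equation: r(r-1) + (-5/3) r + (4/3) = 0 -> roots r_1 = 2, r_2 = 2/3.
Take r = r_1 = 2. Let y(x) = x^r sum_{n>=0} a_n x^n with a_0 = 1.
Substitute y = x^r sum a_n x^n and match x^{r+n}. The recurrence is
  D(n) a_n - 3 a_{n-1} + 2 a_{n-2} = 0,  where D(n) = (r+n)(r+n-1) + (-5/3)(r+n) + (4/3).
  a_n = [3 a_{n-1} - 2 a_{n-2}] / D(n).
Since the indicial polynomial factors as (r - r_1)(r - r_2), D(n) = (r_1 + n - r_1)(r_1 + n - r_2) = n(n + 4/3).
Evaluating step by step (a_0 = 1):
  n = 1: D(1) = 1(1 + 4/3) = 7/3; numerator = 3(1) = 3; a_1 = (3)/(7/3) = 9/7
  n = 2: D(2) = 2(2 + 4/3) = 20/3; numerator = 3(9/7) - 2(1) = 13/7; a_2 = (13/7)/(20/3) = 39/140
  n = 3: D(3) = 3(3 + 4/3) = 13; numerator = 3(39/140) - 2(9/7) = -243/140; a_3 = (-243/140)/(13) = -243/1820
  n = 4: D(4) = 4(4 + 4/3) = 64/3; numerator = 3(-243/1820) - 2(39/140) = -249/260; a_4 = (-249/260)/(64/3) = -747/16640

r = 2; a_0 = 1; a_1 = 9/7; a_2 = 39/140; a_3 = -243/1820; a_4 = -747/16640


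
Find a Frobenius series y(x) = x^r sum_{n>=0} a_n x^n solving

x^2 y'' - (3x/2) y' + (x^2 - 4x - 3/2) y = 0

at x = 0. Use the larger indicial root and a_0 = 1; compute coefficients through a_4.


Write in Frobenius form y'' + (p(x)/x) y' + (q(x)/x^2) y = 0:
  p(x) = -3/2,  q(x) = x^2 - 4x - 3/2.
Indicial equation: r(r-1) + (-3/2) r + (-3/2) = 0 -> roots r_1 = 3, r_2 = -1/2.
Take r = r_1 = 3. Let y(x) = x^r sum_{n>=0} a_n x^n with a_0 = 1.
Substitute y = x^r sum a_n x^n and match x^{r+n}. The recurrence is
  D(n) a_n - 4 a_{n-1} + 1 a_{n-2} = 0,  where D(n) = (r+n)(r+n-1) + (-3/2)(r+n) + (-3/2).
  a_n = [4 a_{n-1} - 1 a_{n-2}] / D(n).
Since the indicial polynomial factors as (r - r_1)(r - r_2), D(n) = (r_1 + n - r_1)(r_1 + n - r_2) = n(n + 7/2).
Evaluating step by step (a_0 = 1):
  n = 1: D(1) = 1(1 + 7/2) = 9/2; numerator = 4(1) = 4; a_1 = (4)/(9/2) = 8/9
  n = 2: D(2) = 2(2 + 7/2) = 11; numerator = 4(8/9) - 1(1) = 23/9; a_2 = (23/9)/(11) = 23/99
  n = 3: D(3) = 3(3 + 7/2) = 39/2; numerator = 4(23/99) - 1(8/9) = 4/99; a_3 = (4/99)/(39/2) = 8/3861
  n = 4: D(4) = 4(4 + 7/2) = 30; numerator = 4(8/3861) - 1(23/99) = -865/3861; a_4 = (-865/3861)/(30) = -173/23166

r = 3; a_0 = 1; a_1 = 8/9; a_2 = 23/99; a_3 = 8/3861; a_4 = -173/23166


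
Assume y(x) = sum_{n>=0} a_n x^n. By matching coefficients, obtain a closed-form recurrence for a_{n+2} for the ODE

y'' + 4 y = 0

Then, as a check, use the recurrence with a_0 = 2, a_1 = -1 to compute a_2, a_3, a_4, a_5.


Substitute y = sum_n a_n x^n into y'' + (const) y = 0.
y''(x) = sum_{n>=0} (n+2)(n+1) a_{n+2} x^n.
The ODE becomes sum_n [(n+2)(n+1) a_{n+2} + 4 a_n] x^n = 0.
Setting each coefficient to zero gives the recurrence:
  (n+2)(n+1) a_{n+2} + 4 a_n = 0,
  a_{n+2} = -4 / ((n+1)(n+2)) a_n.

Check with a_0 = 2, a_1 = -1 (apply the recurrence for n = 0, 1, 2, 3): a_0 = 2, a_1 = -1, a_2 = -4, a_3 = 2/3, a_4 = 4/3, a_5 = -2/15.

a_{n+2} = -4/((n+1)(n+2)) * a_n; check: a_0 = 2, a_1 = -1, a_2 = -4, a_3 = 2/3, a_4 = 4/3, a_5 = -2/15


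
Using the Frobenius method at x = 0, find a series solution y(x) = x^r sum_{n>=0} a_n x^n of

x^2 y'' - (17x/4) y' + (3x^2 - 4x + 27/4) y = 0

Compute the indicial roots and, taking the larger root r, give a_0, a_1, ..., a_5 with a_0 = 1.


Write in Frobenius form y'' + (p(x)/x) y' + (q(x)/x^2) y = 0:
  p(x) = -17/4,  q(x) = 3x^2 - 4x + 27/4.
Indicial equation: r(r-1) + (-17/4) r + (27/4) = 0 -> roots r_1 = 3, r_2 = 9/4.
Take r = r_1 = 3. Let y(x) = x^r sum_{n>=0} a_n x^n with a_0 = 1.
Substitute y = x^r sum a_n x^n and match x^{r+n}. The recurrence is
  D(n) a_n - 4 a_{n-1} + 3 a_{n-2} = 0,  where D(n) = (r+n)(r+n-1) + (-17/4)(r+n) + (27/4).
  a_n = [4 a_{n-1} - 3 a_{n-2}] / D(n).
Since the indicial polynomial factors as (r - r_1)(r - r_2), D(n) = (r_1 + n - r_1)(r_1 + n - r_2) = n(n + 3/4).
Evaluating step by step (a_0 = 1):
  n = 1: D(1) = 1(1 + 3/4) = 7/4; numerator = 4(1) = 4; a_1 = (4)/(7/4) = 16/7
  n = 2: D(2) = 2(2 + 3/4) = 11/2; numerator = 4(16/7) - 3(1) = 43/7; a_2 = (43/7)/(11/2) = 86/77
  n = 3: D(3) = 3(3 + 3/4) = 45/4; numerator = 4(86/77) - 3(16/7) = -184/77; a_3 = (-184/77)/(45/4) = -736/3465
  n = 4: D(4) = 4(4 + 3/4) = 19; numerator = 4(-736/3465) - 3(86/77) = -14554/3465; a_4 = (-14554/3465)/(19) = -766/3465
  n = 5: D(5) = 5(5 + 3/4) = 115/4; numerator = 4(-766/3465) - 3(-736/3465) = -856/3465; a_5 = (-856/3465)/(115/4) = -3424/398475

r = 3; a_0 = 1; a_1 = 16/7; a_2 = 86/77; a_3 = -736/3465; a_4 = -766/3465; a_5 = -3424/398475


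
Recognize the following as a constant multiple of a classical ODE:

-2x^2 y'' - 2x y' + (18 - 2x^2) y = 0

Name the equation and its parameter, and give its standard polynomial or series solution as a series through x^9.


All three coefficients share the factor -2; dividing through by -2 gives  x^2 y'' + x y' + (x^2 - 9) y = 0.
This matches the Bessel equation x^2 y'' + x y' + (x^2 - nu^2) y = 0 with nu^2 = 9, so nu = 3; the solution bounded at x = 0 is J_3(x).
Frobenius at x = 0: indicial roots ±nu; for r = nu the recurrence k(k + 2nu) c_k = -c_{k-2} gives the standard series J_nu(x) = sum_{k>=0} (-1)^k / (k! (k+nu)!) (x/2)^(2k+nu). Evaluate the first 4 terms:
  k = 0: (-1)^0 / (0! * 3! * 2^3) x^3 = 1/(1*6*8) x^3 = (1/48) x^3
  k = 1: (-1)^1 / (1! * 4! * 2^5) x^5 = -1/(1*24*32) x^5 = (-1/768) x^5
  k = 2: (-1)^2 / (2! * 5! * 2^7) x^7 = 1/(2*120*128) x^7 = (1/30720) x^7
  k = 3: (-1)^3 / (3! * 6! * 2^9) x^9 = -1/(6*720*512) x^9 = (-1/2211840) x^9
Hence J_3(x) = -x^9/2211840 + x^7/30720 - x^5/768 + x^3/48 + ....

J_3(x); series = -x^9/2211840 + x^7/30720 - x^5/768 + x^3/48


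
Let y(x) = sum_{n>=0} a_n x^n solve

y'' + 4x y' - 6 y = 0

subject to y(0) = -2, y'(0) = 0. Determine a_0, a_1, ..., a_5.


Ansatz: y(x) = sum_{n>=0} a_n x^n, so y'(x) = sum_{n>=1} n a_n x^(n-1) and y''(x) = sum_{n>=2} n(n-1) a_n x^(n-2).
Substitute into P(x) y'' + Q(x) y' + R(x) y = 0 with P(x) = 1, Q(x) = 4x, R(x) = -6, and match powers of x.
Initial conditions: a_0 = -2, a_1 = 0.
Setting the coefficient of each power of x to zero and solving order by order (substituting the coefficients already found):
  x^0: 2 a_2 - 6 a_0 = 0  ->  2 a_2 = 6 a_0 = -12  ->  a_2 = -6
  x^1: 6 a_3 - 2 a_1 = 0  ->  6 a_3 = 2 a_1 = 0  ->  a_3 = 0
  x^2: 12 a_4 + 2 a_2 = 0  ->  12 a_4 = -2 a_2 = 12  ->  a_4 = 1
  x^3: 20 a_5 + 6 a_3 = 0  ->  20 a_5 = -6 a_3 = 0  ->  a_5 = 0
Truncated series: y(x) = -2 - 6 x^2 + x^4 + O(x^6).

a_0 = -2; a_1 = 0; a_2 = -6; a_3 = 0; a_4 = 1; a_5 = 0


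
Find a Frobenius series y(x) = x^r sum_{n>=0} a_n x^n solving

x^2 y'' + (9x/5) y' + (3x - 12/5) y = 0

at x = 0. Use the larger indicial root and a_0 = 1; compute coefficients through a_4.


Write in Frobenius form y'' + (p(x)/x) y' + (q(x)/x^2) y = 0:
  p(x) = 9/5,  q(x) = 3x - 12/5.
Indicial equation: r(r-1) + (9/5) r + (-12/5) = 0 -> roots r_1 = 6/5, r_2 = -2.
Take r = r_1 = 6/5. Let y(x) = x^r sum_{n>=0} a_n x^n with a_0 = 1.
Substitute y = x^r sum a_n x^n and match x^{r+n}. The recurrence is
  D(n) a_n + 3 a_{n-1} = 0,  where D(n) = (r+n)(r+n-1) + (9/5)(r+n) + (-12/5).
  a_n = -3 / D(n) * a_{n-1}.
Since the indicial polynomial factors as (r - r_1)(r - r_2), D(n) = (r_1 + n - r_1)(r_1 + n - r_2) = n(n + 16/5).
Evaluating step by step (a_0 = 1):
  n = 1: D(1) = 1(1 + 16/5) = 21/5; numerator = -3(1) = -3; a_1 = (-3)/(21/5) = -5/7
  n = 2: D(2) = 2(2 + 16/5) = 52/5; numerator = -3(-5/7) = 15/7; a_2 = (15/7)/(52/5) = 75/364
  n = 3: D(3) = 3(3 + 16/5) = 93/5; numerator = -3(75/364) = -225/364; a_3 = (-225/364)/(93/5) = -375/11284
  n = 4: D(4) = 4(4 + 16/5) = 144/5; numerator = -3(-375/11284) = 1125/11284; a_4 = (1125/11284)/(144/5) = 625/180544

r = 6/5; a_0 = 1; a_1 = -5/7; a_2 = 75/364; a_3 = -375/11284; a_4 = 625/180544
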